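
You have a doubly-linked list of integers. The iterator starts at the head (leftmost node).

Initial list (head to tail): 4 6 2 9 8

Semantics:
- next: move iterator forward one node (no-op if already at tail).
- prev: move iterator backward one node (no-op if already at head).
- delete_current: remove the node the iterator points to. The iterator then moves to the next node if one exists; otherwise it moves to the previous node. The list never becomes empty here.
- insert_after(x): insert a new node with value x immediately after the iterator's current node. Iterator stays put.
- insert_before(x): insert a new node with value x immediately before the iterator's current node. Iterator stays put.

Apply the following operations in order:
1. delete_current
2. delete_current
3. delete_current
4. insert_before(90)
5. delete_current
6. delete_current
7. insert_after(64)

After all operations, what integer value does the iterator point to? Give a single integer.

After 1 (delete_current): list=[6, 2, 9, 8] cursor@6
After 2 (delete_current): list=[2, 9, 8] cursor@2
After 3 (delete_current): list=[9, 8] cursor@9
After 4 (insert_before(90)): list=[90, 9, 8] cursor@9
After 5 (delete_current): list=[90, 8] cursor@8
After 6 (delete_current): list=[90] cursor@90
After 7 (insert_after(64)): list=[90, 64] cursor@90

Answer: 90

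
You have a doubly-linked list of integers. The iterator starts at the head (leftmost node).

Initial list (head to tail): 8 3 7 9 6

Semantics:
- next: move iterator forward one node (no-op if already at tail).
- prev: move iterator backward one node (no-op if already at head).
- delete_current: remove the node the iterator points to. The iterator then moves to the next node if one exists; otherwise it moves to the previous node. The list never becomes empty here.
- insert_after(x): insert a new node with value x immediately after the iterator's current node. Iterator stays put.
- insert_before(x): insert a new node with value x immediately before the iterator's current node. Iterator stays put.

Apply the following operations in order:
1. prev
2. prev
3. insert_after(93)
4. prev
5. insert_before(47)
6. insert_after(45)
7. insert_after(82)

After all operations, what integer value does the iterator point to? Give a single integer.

After 1 (prev): list=[8, 3, 7, 9, 6] cursor@8
After 2 (prev): list=[8, 3, 7, 9, 6] cursor@8
After 3 (insert_after(93)): list=[8, 93, 3, 7, 9, 6] cursor@8
After 4 (prev): list=[8, 93, 3, 7, 9, 6] cursor@8
After 5 (insert_before(47)): list=[47, 8, 93, 3, 7, 9, 6] cursor@8
After 6 (insert_after(45)): list=[47, 8, 45, 93, 3, 7, 9, 6] cursor@8
After 7 (insert_after(82)): list=[47, 8, 82, 45, 93, 3, 7, 9, 6] cursor@8

Answer: 8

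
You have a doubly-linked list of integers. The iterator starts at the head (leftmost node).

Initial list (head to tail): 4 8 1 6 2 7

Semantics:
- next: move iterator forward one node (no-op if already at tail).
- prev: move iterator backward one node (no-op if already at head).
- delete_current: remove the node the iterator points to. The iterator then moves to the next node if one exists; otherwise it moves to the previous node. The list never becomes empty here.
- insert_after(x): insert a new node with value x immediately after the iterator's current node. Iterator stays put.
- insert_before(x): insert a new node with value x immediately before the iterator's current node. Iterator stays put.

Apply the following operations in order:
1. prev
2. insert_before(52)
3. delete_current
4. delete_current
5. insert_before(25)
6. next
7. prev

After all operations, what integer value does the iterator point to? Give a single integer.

After 1 (prev): list=[4, 8, 1, 6, 2, 7] cursor@4
After 2 (insert_before(52)): list=[52, 4, 8, 1, 6, 2, 7] cursor@4
After 3 (delete_current): list=[52, 8, 1, 6, 2, 7] cursor@8
After 4 (delete_current): list=[52, 1, 6, 2, 7] cursor@1
After 5 (insert_before(25)): list=[52, 25, 1, 6, 2, 7] cursor@1
After 6 (next): list=[52, 25, 1, 6, 2, 7] cursor@6
After 7 (prev): list=[52, 25, 1, 6, 2, 7] cursor@1

Answer: 1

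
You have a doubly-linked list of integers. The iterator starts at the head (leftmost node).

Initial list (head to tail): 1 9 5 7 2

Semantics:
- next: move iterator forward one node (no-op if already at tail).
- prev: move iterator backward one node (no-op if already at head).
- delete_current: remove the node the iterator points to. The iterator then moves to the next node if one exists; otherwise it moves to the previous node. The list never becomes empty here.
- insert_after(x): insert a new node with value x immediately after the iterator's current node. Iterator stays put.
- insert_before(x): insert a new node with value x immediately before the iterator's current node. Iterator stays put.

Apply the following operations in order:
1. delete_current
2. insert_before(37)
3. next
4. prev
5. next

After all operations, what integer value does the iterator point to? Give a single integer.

After 1 (delete_current): list=[9, 5, 7, 2] cursor@9
After 2 (insert_before(37)): list=[37, 9, 5, 7, 2] cursor@9
After 3 (next): list=[37, 9, 5, 7, 2] cursor@5
After 4 (prev): list=[37, 9, 5, 7, 2] cursor@9
After 5 (next): list=[37, 9, 5, 7, 2] cursor@5

Answer: 5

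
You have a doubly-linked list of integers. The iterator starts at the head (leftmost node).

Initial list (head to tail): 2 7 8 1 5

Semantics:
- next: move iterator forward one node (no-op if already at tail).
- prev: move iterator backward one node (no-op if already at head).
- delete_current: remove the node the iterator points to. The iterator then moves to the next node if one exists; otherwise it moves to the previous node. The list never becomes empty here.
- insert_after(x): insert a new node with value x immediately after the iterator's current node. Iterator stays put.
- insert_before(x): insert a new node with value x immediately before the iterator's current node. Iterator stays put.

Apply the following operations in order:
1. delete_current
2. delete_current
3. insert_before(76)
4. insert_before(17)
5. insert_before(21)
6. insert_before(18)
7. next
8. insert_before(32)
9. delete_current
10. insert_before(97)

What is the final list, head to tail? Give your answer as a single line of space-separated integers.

Answer: 76 17 21 18 8 32 97 5

Derivation:
After 1 (delete_current): list=[7, 8, 1, 5] cursor@7
After 2 (delete_current): list=[8, 1, 5] cursor@8
After 3 (insert_before(76)): list=[76, 8, 1, 5] cursor@8
After 4 (insert_before(17)): list=[76, 17, 8, 1, 5] cursor@8
After 5 (insert_before(21)): list=[76, 17, 21, 8, 1, 5] cursor@8
After 6 (insert_before(18)): list=[76, 17, 21, 18, 8, 1, 5] cursor@8
After 7 (next): list=[76, 17, 21, 18, 8, 1, 5] cursor@1
After 8 (insert_before(32)): list=[76, 17, 21, 18, 8, 32, 1, 5] cursor@1
After 9 (delete_current): list=[76, 17, 21, 18, 8, 32, 5] cursor@5
After 10 (insert_before(97)): list=[76, 17, 21, 18, 8, 32, 97, 5] cursor@5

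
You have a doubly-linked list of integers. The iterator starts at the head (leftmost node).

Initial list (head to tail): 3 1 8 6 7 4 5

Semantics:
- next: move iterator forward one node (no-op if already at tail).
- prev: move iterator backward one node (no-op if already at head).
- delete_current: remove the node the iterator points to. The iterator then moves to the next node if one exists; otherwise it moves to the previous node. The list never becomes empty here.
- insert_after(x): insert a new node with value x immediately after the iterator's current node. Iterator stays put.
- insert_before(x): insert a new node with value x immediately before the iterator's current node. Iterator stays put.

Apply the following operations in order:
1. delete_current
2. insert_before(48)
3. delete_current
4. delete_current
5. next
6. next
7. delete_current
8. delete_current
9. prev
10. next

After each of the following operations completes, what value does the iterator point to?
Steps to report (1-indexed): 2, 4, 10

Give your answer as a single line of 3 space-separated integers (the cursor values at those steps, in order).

After 1 (delete_current): list=[1, 8, 6, 7, 4, 5] cursor@1
After 2 (insert_before(48)): list=[48, 1, 8, 6, 7, 4, 5] cursor@1
After 3 (delete_current): list=[48, 8, 6, 7, 4, 5] cursor@8
After 4 (delete_current): list=[48, 6, 7, 4, 5] cursor@6
After 5 (next): list=[48, 6, 7, 4, 5] cursor@7
After 6 (next): list=[48, 6, 7, 4, 5] cursor@4
After 7 (delete_current): list=[48, 6, 7, 5] cursor@5
After 8 (delete_current): list=[48, 6, 7] cursor@7
After 9 (prev): list=[48, 6, 7] cursor@6
After 10 (next): list=[48, 6, 7] cursor@7

Answer: 1 6 7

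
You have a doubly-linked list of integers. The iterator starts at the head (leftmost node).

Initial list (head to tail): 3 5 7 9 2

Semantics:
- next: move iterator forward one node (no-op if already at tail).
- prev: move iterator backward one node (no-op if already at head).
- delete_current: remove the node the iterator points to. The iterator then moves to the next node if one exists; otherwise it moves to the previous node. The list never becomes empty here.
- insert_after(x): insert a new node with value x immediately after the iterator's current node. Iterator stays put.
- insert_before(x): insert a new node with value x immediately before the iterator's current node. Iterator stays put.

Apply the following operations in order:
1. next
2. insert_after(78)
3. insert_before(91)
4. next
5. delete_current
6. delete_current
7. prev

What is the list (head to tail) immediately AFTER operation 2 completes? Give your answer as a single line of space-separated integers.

Answer: 3 5 78 7 9 2

Derivation:
After 1 (next): list=[3, 5, 7, 9, 2] cursor@5
After 2 (insert_after(78)): list=[3, 5, 78, 7, 9, 2] cursor@5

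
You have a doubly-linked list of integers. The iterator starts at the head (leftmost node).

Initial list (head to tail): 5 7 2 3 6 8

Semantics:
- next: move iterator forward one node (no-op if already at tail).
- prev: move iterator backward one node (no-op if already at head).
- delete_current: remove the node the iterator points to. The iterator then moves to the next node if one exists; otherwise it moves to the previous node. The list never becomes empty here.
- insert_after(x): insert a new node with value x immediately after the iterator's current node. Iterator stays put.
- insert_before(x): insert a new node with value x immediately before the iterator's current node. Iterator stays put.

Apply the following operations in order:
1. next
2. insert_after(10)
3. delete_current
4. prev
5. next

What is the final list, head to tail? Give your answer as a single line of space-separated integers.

After 1 (next): list=[5, 7, 2, 3, 6, 8] cursor@7
After 2 (insert_after(10)): list=[5, 7, 10, 2, 3, 6, 8] cursor@7
After 3 (delete_current): list=[5, 10, 2, 3, 6, 8] cursor@10
After 4 (prev): list=[5, 10, 2, 3, 6, 8] cursor@5
After 5 (next): list=[5, 10, 2, 3, 6, 8] cursor@10

Answer: 5 10 2 3 6 8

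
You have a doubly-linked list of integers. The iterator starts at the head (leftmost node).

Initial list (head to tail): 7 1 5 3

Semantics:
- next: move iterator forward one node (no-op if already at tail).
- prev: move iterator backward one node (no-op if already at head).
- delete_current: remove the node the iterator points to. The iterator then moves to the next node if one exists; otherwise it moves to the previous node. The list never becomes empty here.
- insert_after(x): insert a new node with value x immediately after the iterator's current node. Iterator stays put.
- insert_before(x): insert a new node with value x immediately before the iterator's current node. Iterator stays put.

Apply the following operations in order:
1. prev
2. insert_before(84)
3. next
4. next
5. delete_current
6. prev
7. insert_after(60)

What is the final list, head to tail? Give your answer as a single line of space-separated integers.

After 1 (prev): list=[7, 1, 5, 3] cursor@7
After 2 (insert_before(84)): list=[84, 7, 1, 5, 3] cursor@7
After 3 (next): list=[84, 7, 1, 5, 3] cursor@1
After 4 (next): list=[84, 7, 1, 5, 3] cursor@5
After 5 (delete_current): list=[84, 7, 1, 3] cursor@3
After 6 (prev): list=[84, 7, 1, 3] cursor@1
After 7 (insert_after(60)): list=[84, 7, 1, 60, 3] cursor@1

Answer: 84 7 1 60 3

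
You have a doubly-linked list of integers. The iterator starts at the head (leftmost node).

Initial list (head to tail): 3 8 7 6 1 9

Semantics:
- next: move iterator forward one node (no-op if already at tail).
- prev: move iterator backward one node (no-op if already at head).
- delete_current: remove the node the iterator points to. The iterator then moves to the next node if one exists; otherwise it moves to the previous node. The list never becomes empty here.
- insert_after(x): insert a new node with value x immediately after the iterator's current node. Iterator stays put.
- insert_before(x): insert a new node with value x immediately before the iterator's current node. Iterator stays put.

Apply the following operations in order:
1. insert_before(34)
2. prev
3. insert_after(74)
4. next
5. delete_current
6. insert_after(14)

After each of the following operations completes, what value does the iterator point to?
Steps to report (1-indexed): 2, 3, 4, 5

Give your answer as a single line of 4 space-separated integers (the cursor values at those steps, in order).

After 1 (insert_before(34)): list=[34, 3, 8, 7, 6, 1, 9] cursor@3
After 2 (prev): list=[34, 3, 8, 7, 6, 1, 9] cursor@34
After 3 (insert_after(74)): list=[34, 74, 3, 8, 7, 6, 1, 9] cursor@34
After 4 (next): list=[34, 74, 3, 8, 7, 6, 1, 9] cursor@74
After 5 (delete_current): list=[34, 3, 8, 7, 6, 1, 9] cursor@3
After 6 (insert_after(14)): list=[34, 3, 14, 8, 7, 6, 1, 9] cursor@3

Answer: 34 34 74 3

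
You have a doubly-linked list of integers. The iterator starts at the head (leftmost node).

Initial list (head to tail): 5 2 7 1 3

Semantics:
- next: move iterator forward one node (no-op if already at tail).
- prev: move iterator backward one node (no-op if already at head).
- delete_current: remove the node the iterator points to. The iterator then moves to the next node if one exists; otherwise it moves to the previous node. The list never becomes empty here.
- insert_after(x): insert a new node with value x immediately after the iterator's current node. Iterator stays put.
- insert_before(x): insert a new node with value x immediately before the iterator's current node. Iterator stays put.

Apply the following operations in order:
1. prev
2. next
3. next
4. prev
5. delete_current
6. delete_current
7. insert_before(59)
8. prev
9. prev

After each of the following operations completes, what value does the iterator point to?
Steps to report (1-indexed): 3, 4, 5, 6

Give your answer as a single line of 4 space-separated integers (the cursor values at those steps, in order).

After 1 (prev): list=[5, 2, 7, 1, 3] cursor@5
After 2 (next): list=[5, 2, 7, 1, 3] cursor@2
After 3 (next): list=[5, 2, 7, 1, 3] cursor@7
After 4 (prev): list=[5, 2, 7, 1, 3] cursor@2
After 5 (delete_current): list=[5, 7, 1, 3] cursor@7
After 6 (delete_current): list=[5, 1, 3] cursor@1
After 7 (insert_before(59)): list=[5, 59, 1, 3] cursor@1
After 8 (prev): list=[5, 59, 1, 3] cursor@59
After 9 (prev): list=[5, 59, 1, 3] cursor@5

Answer: 7 2 7 1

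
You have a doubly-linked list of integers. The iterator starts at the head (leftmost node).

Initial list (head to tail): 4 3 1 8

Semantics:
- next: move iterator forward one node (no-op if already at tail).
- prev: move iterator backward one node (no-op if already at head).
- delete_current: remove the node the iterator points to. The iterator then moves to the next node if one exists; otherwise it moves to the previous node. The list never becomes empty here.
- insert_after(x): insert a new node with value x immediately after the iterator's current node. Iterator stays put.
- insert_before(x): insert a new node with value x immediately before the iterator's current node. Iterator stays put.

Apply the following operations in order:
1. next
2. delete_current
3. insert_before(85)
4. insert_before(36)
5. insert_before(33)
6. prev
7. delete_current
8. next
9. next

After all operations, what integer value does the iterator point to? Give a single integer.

Answer: 8

Derivation:
After 1 (next): list=[4, 3, 1, 8] cursor@3
After 2 (delete_current): list=[4, 1, 8] cursor@1
After 3 (insert_before(85)): list=[4, 85, 1, 8] cursor@1
After 4 (insert_before(36)): list=[4, 85, 36, 1, 8] cursor@1
After 5 (insert_before(33)): list=[4, 85, 36, 33, 1, 8] cursor@1
After 6 (prev): list=[4, 85, 36, 33, 1, 8] cursor@33
After 7 (delete_current): list=[4, 85, 36, 1, 8] cursor@1
After 8 (next): list=[4, 85, 36, 1, 8] cursor@8
After 9 (next): list=[4, 85, 36, 1, 8] cursor@8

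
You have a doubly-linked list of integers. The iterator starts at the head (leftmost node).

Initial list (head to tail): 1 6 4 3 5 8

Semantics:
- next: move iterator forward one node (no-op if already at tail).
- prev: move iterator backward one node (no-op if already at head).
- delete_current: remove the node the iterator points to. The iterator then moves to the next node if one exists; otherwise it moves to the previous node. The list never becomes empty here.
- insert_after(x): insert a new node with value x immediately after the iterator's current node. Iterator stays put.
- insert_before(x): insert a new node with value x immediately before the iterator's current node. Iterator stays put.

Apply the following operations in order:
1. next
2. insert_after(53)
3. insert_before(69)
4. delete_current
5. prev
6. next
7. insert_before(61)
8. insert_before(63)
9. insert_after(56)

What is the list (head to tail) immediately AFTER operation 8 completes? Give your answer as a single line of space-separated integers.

After 1 (next): list=[1, 6, 4, 3, 5, 8] cursor@6
After 2 (insert_after(53)): list=[1, 6, 53, 4, 3, 5, 8] cursor@6
After 3 (insert_before(69)): list=[1, 69, 6, 53, 4, 3, 5, 8] cursor@6
After 4 (delete_current): list=[1, 69, 53, 4, 3, 5, 8] cursor@53
After 5 (prev): list=[1, 69, 53, 4, 3, 5, 8] cursor@69
After 6 (next): list=[1, 69, 53, 4, 3, 5, 8] cursor@53
After 7 (insert_before(61)): list=[1, 69, 61, 53, 4, 3, 5, 8] cursor@53
After 8 (insert_before(63)): list=[1, 69, 61, 63, 53, 4, 3, 5, 8] cursor@53

Answer: 1 69 61 63 53 4 3 5 8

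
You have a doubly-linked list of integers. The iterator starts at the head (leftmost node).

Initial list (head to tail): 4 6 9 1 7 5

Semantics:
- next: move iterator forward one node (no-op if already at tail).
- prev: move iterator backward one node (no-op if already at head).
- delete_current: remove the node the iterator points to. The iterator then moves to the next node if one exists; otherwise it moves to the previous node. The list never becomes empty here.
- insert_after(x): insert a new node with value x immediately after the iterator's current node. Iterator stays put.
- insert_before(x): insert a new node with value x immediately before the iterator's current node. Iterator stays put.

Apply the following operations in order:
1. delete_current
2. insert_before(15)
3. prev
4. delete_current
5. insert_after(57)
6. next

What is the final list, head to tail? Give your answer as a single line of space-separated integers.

After 1 (delete_current): list=[6, 9, 1, 7, 5] cursor@6
After 2 (insert_before(15)): list=[15, 6, 9, 1, 7, 5] cursor@6
After 3 (prev): list=[15, 6, 9, 1, 7, 5] cursor@15
After 4 (delete_current): list=[6, 9, 1, 7, 5] cursor@6
After 5 (insert_after(57)): list=[6, 57, 9, 1, 7, 5] cursor@6
After 6 (next): list=[6, 57, 9, 1, 7, 5] cursor@57

Answer: 6 57 9 1 7 5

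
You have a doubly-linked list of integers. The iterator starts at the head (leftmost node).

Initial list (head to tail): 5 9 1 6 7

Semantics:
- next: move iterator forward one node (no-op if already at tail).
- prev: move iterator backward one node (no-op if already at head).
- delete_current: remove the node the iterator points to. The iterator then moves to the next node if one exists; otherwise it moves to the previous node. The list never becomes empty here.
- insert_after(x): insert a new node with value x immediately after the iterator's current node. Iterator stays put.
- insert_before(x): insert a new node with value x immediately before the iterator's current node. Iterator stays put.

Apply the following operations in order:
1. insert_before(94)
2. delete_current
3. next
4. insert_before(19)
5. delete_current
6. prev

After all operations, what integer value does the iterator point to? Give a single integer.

Answer: 19

Derivation:
After 1 (insert_before(94)): list=[94, 5, 9, 1, 6, 7] cursor@5
After 2 (delete_current): list=[94, 9, 1, 6, 7] cursor@9
After 3 (next): list=[94, 9, 1, 6, 7] cursor@1
After 4 (insert_before(19)): list=[94, 9, 19, 1, 6, 7] cursor@1
After 5 (delete_current): list=[94, 9, 19, 6, 7] cursor@6
After 6 (prev): list=[94, 9, 19, 6, 7] cursor@19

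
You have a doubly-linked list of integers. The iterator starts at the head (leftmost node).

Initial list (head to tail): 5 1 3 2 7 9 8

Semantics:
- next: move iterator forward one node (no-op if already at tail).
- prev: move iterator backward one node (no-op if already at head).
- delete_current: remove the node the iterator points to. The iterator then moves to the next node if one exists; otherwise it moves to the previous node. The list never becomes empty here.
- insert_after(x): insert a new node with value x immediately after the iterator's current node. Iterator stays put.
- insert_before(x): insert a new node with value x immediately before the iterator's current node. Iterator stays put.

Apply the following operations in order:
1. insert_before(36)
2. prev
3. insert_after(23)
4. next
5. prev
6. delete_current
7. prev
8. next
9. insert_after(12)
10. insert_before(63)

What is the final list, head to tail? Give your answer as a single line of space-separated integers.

After 1 (insert_before(36)): list=[36, 5, 1, 3, 2, 7, 9, 8] cursor@5
After 2 (prev): list=[36, 5, 1, 3, 2, 7, 9, 8] cursor@36
After 3 (insert_after(23)): list=[36, 23, 5, 1, 3, 2, 7, 9, 8] cursor@36
After 4 (next): list=[36, 23, 5, 1, 3, 2, 7, 9, 8] cursor@23
After 5 (prev): list=[36, 23, 5, 1, 3, 2, 7, 9, 8] cursor@36
After 6 (delete_current): list=[23, 5, 1, 3, 2, 7, 9, 8] cursor@23
After 7 (prev): list=[23, 5, 1, 3, 2, 7, 9, 8] cursor@23
After 8 (next): list=[23, 5, 1, 3, 2, 7, 9, 8] cursor@5
After 9 (insert_after(12)): list=[23, 5, 12, 1, 3, 2, 7, 9, 8] cursor@5
After 10 (insert_before(63)): list=[23, 63, 5, 12, 1, 3, 2, 7, 9, 8] cursor@5

Answer: 23 63 5 12 1 3 2 7 9 8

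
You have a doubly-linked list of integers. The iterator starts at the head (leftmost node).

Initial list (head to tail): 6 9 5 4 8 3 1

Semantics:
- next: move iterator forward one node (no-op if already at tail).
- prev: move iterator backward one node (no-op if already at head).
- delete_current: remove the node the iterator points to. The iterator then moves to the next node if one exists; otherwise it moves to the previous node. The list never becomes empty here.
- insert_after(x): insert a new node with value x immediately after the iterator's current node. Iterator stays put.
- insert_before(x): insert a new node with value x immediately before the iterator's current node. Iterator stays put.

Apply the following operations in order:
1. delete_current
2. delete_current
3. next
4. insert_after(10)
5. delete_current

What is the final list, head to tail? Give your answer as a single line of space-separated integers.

Answer: 5 10 8 3 1

Derivation:
After 1 (delete_current): list=[9, 5, 4, 8, 3, 1] cursor@9
After 2 (delete_current): list=[5, 4, 8, 3, 1] cursor@5
After 3 (next): list=[5, 4, 8, 3, 1] cursor@4
After 4 (insert_after(10)): list=[5, 4, 10, 8, 3, 1] cursor@4
After 5 (delete_current): list=[5, 10, 8, 3, 1] cursor@10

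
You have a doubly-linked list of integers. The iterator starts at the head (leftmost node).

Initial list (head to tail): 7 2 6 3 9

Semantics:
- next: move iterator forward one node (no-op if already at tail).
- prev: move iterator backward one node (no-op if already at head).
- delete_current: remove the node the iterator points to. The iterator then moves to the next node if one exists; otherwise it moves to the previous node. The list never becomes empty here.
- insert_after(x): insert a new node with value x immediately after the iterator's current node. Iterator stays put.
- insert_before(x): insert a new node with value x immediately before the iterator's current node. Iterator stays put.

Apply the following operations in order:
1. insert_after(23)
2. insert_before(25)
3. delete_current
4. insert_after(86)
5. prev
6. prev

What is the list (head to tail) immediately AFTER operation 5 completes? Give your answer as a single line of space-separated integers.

Answer: 25 23 86 2 6 3 9

Derivation:
After 1 (insert_after(23)): list=[7, 23, 2, 6, 3, 9] cursor@7
After 2 (insert_before(25)): list=[25, 7, 23, 2, 6, 3, 9] cursor@7
After 3 (delete_current): list=[25, 23, 2, 6, 3, 9] cursor@23
After 4 (insert_after(86)): list=[25, 23, 86, 2, 6, 3, 9] cursor@23
After 5 (prev): list=[25, 23, 86, 2, 6, 3, 9] cursor@25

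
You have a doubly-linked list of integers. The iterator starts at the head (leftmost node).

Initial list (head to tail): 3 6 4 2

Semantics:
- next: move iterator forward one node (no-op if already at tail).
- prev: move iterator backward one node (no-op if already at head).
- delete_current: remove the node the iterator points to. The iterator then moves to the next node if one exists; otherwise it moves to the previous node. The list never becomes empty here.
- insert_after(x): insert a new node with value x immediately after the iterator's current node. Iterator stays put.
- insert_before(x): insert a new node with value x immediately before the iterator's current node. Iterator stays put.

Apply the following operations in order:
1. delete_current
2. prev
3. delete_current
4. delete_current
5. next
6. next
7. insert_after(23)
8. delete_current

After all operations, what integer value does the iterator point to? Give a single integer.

After 1 (delete_current): list=[6, 4, 2] cursor@6
After 2 (prev): list=[6, 4, 2] cursor@6
After 3 (delete_current): list=[4, 2] cursor@4
After 4 (delete_current): list=[2] cursor@2
After 5 (next): list=[2] cursor@2
After 6 (next): list=[2] cursor@2
After 7 (insert_after(23)): list=[2, 23] cursor@2
After 8 (delete_current): list=[23] cursor@23

Answer: 23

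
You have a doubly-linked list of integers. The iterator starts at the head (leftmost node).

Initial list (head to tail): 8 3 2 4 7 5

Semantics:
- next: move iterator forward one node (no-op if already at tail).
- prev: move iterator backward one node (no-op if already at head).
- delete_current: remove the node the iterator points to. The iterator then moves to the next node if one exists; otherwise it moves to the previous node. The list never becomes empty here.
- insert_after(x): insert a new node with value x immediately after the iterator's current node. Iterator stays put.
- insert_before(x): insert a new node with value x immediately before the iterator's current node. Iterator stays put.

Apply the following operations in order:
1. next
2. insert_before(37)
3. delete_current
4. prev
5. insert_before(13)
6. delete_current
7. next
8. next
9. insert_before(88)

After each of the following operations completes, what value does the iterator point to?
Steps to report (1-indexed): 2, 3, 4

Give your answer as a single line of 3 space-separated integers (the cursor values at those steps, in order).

Answer: 3 2 37

Derivation:
After 1 (next): list=[8, 3, 2, 4, 7, 5] cursor@3
After 2 (insert_before(37)): list=[8, 37, 3, 2, 4, 7, 5] cursor@3
After 3 (delete_current): list=[8, 37, 2, 4, 7, 5] cursor@2
After 4 (prev): list=[8, 37, 2, 4, 7, 5] cursor@37
After 5 (insert_before(13)): list=[8, 13, 37, 2, 4, 7, 5] cursor@37
After 6 (delete_current): list=[8, 13, 2, 4, 7, 5] cursor@2
After 7 (next): list=[8, 13, 2, 4, 7, 5] cursor@4
After 8 (next): list=[8, 13, 2, 4, 7, 5] cursor@7
After 9 (insert_before(88)): list=[8, 13, 2, 4, 88, 7, 5] cursor@7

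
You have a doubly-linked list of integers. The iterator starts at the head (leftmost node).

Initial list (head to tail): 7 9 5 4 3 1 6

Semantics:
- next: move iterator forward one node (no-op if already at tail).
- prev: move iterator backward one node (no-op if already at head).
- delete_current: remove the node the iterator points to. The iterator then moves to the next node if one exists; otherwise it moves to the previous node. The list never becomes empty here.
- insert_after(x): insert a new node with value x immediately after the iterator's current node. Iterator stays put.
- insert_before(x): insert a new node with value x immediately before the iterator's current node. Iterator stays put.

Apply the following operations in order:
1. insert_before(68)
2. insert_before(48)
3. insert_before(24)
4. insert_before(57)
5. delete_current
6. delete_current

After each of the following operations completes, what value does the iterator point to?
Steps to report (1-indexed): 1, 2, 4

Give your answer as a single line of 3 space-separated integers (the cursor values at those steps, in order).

Answer: 7 7 7

Derivation:
After 1 (insert_before(68)): list=[68, 7, 9, 5, 4, 3, 1, 6] cursor@7
After 2 (insert_before(48)): list=[68, 48, 7, 9, 5, 4, 3, 1, 6] cursor@7
After 3 (insert_before(24)): list=[68, 48, 24, 7, 9, 5, 4, 3, 1, 6] cursor@7
After 4 (insert_before(57)): list=[68, 48, 24, 57, 7, 9, 5, 4, 3, 1, 6] cursor@7
After 5 (delete_current): list=[68, 48, 24, 57, 9, 5, 4, 3, 1, 6] cursor@9
After 6 (delete_current): list=[68, 48, 24, 57, 5, 4, 3, 1, 6] cursor@5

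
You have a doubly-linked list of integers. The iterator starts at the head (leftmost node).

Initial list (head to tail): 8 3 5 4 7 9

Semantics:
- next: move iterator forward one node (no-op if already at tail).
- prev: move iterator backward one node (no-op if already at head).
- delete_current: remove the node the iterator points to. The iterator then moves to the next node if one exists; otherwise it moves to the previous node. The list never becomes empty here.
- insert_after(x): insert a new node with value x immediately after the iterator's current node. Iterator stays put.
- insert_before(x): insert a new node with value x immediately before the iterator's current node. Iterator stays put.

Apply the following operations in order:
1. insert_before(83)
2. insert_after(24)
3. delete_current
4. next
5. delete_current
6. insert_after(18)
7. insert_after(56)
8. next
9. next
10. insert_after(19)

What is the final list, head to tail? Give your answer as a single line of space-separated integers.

After 1 (insert_before(83)): list=[83, 8, 3, 5, 4, 7, 9] cursor@8
After 2 (insert_after(24)): list=[83, 8, 24, 3, 5, 4, 7, 9] cursor@8
After 3 (delete_current): list=[83, 24, 3, 5, 4, 7, 9] cursor@24
After 4 (next): list=[83, 24, 3, 5, 4, 7, 9] cursor@3
After 5 (delete_current): list=[83, 24, 5, 4, 7, 9] cursor@5
After 6 (insert_after(18)): list=[83, 24, 5, 18, 4, 7, 9] cursor@5
After 7 (insert_after(56)): list=[83, 24, 5, 56, 18, 4, 7, 9] cursor@5
After 8 (next): list=[83, 24, 5, 56, 18, 4, 7, 9] cursor@56
After 9 (next): list=[83, 24, 5, 56, 18, 4, 7, 9] cursor@18
After 10 (insert_after(19)): list=[83, 24, 5, 56, 18, 19, 4, 7, 9] cursor@18

Answer: 83 24 5 56 18 19 4 7 9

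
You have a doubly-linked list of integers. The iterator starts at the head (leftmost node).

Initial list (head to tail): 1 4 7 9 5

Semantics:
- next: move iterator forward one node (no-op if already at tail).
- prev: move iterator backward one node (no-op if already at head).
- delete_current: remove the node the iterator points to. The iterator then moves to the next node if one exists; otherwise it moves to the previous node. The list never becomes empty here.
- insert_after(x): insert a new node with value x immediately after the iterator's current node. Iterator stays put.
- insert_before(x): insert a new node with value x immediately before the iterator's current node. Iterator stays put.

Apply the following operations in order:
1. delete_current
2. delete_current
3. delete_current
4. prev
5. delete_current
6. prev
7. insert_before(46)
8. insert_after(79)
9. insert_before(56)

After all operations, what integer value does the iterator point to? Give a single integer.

After 1 (delete_current): list=[4, 7, 9, 5] cursor@4
After 2 (delete_current): list=[7, 9, 5] cursor@7
After 3 (delete_current): list=[9, 5] cursor@9
After 4 (prev): list=[9, 5] cursor@9
After 5 (delete_current): list=[5] cursor@5
After 6 (prev): list=[5] cursor@5
After 7 (insert_before(46)): list=[46, 5] cursor@5
After 8 (insert_after(79)): list=[46, 5, 79] cursor@5
After 9 (insert_before(56)): list=[46, 56, 5, 79] cursor@5

Answer: 5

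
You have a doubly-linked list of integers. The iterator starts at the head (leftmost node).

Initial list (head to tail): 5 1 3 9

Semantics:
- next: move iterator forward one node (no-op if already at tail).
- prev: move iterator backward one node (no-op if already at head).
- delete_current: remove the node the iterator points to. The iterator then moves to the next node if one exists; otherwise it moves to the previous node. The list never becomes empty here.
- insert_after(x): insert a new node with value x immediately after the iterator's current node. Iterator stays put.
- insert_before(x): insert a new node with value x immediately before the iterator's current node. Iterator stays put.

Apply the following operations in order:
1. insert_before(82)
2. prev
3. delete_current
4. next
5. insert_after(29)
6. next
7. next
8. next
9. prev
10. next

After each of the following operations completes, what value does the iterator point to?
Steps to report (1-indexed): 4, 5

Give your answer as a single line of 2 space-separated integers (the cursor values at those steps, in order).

Answer: 1 1

Derivation:
After 1 (insert_before(82)): list=[82, 5, 1, 3, 9] cursor@5
After 2 (prev): list=[82, 5, 1, 3, 9] cursor@82
After 3 (delete_current): list=[5, 1, 3, 9] cursor@5
After 4 (next): list=[5, 1, 3, 9] cursor@1
After 5 (insert_after(29)): list=[5, 1, 29, 3, 9] cursor@1
After 6 (next): list=[5, 1, 29, 3, 9] cursor@29
After 7 (next): list=[5, 1, 29, 3, 9] cursor@3
After 8 (next): list=[5, 1, 29, 3, 9] cursor@9
After 9 (prev): list=[5, 1, 29, 3, 9] cursor@3
After 10 (next): list=[5, 1, 29, 3, 9] cursor@9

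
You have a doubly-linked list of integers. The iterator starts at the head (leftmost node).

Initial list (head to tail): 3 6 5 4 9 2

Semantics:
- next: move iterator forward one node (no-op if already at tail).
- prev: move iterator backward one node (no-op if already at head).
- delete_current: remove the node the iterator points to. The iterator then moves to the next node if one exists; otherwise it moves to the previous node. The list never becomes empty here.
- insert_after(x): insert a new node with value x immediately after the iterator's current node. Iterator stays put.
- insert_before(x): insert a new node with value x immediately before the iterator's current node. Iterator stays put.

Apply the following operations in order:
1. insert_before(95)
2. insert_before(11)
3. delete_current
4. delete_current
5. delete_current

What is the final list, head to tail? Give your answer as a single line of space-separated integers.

After 1 (insert_before(95)): list=[95, 3, 6, 5, 4, 9, 2] cursor@3
After 2 (insert_before(11)): list=[95, 11, 3, 6, 5, 4, 9, 2] cursor@3
After 3 (delete_current): list=[95, 11, 6, 5, 4, 9, 2] cursor@6
After 4 (delete_current): list=[95, 11, 5, 4, 9, 2] cursor@5
After 5 (delete_current): list=[95, 11, 4, 9, 2] cursor@4

Answer: 95 11 4 9 2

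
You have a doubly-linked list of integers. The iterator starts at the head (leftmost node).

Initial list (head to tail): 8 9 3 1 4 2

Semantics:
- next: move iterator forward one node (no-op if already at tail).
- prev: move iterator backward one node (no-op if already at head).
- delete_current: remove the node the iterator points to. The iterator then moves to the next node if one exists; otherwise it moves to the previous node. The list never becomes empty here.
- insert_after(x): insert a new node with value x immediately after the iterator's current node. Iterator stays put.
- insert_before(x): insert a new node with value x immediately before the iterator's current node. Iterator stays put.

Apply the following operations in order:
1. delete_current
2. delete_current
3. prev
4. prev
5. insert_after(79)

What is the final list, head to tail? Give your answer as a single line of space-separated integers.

Answer: 3 79 1 4 2

Derivation:
After 1 (delete_current): list=[9, 3, 1, 4, 2] cursor@9
After 2 (delete_current): list=[3, 1, 4, 2] cursor@3
After 3 (prev): list=[3, 1, 4, 2] cursor@3
After 4 (prev): list=[3, 1, 4, 2] cursor@3
After 5 (insert_after(79)): list=[3, 79, 1, 4, 2] cursor@3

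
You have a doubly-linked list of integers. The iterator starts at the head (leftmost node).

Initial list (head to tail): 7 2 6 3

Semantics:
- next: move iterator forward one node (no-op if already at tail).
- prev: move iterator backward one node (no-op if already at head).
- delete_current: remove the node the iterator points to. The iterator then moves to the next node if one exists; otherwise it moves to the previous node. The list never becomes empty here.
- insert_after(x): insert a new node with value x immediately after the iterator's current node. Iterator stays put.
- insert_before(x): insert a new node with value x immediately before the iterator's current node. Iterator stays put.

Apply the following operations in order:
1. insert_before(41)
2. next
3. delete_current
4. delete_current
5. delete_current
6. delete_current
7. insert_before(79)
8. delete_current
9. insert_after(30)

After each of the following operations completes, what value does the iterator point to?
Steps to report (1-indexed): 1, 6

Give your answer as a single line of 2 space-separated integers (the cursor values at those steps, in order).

After 1 (insert_before(41)): list=[41, 7, 2, 6, 3] cursor@7
After 2 (next): list=[41, 7, 2, 6, 3] cursor@2
After 3 (delete_current): list=[41, 7, 6, 3] cursor@6
After 4 (delete_current): list=[41, 7, 3] cursor@3
After 5 (delete_current): list=[41, 7] cursor@7
After 6 (delete_current): list=[41] cursor@41
After 7 (insert_before(79)): list=[79, 41] cursor@41
After 8 (delete_current): list=[79] cursor@79
After 9 (insert_after(30)): list=[79, 30] cursor@79

Answer: 7 41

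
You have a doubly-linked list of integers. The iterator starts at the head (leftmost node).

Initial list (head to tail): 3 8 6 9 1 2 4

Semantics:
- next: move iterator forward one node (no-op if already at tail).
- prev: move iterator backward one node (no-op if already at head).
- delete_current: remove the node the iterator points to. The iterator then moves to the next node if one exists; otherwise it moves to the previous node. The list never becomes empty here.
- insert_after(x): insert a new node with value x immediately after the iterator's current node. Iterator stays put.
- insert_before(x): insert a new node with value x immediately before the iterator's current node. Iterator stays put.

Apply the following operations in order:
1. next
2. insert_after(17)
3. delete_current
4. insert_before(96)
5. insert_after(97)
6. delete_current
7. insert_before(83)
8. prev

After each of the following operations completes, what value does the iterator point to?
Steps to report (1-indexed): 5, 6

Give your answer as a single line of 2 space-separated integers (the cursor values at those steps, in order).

After 1 (next): list=[3, 8, 6, 9, 1, 2, 4] cursor@8
After 2 (insert_after(17)): list=[3, 8, 17, 6, 9, 1, 2, 4] cursor@8
After 3 (delete_current): list=[3, 17, 6, 9, 1, 2, 4] cursor@17
After 4 (insert_before(96)): list=[3, 96, 17, 6, 9, 1, 2, 4] cursor@17
After 5 (insert_after(97)): list=[3, 96, 17, 97, 6, 9, 1, 2, 4] cursor@17
After 6 (delete_current): list=[3, 96, 97, 6, 9, 1, 2, 4] cursor@97
After 7 (insert_before(83)): list=[3, 96, 83, 97, 6, 9, 1, 2, 4] cursor@97
After 8 (prev): list=[3, 96, 83, 97, 6, 9, 1, 2, 4] cursor@83

Answer: 17 97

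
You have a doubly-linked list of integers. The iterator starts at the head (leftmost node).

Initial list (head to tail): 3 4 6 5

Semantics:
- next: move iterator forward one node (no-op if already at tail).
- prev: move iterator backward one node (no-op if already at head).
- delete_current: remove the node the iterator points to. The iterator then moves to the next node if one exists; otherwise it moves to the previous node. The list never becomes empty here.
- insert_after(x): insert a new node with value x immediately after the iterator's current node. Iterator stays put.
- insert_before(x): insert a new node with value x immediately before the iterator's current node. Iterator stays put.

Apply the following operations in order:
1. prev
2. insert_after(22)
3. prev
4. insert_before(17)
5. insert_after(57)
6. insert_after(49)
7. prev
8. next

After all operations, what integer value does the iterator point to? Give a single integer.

After 1 (prev): list=[3, 4, 6, 5] cursor@3
After 2 (insert_after(22)): list=[3, 22, 4, 6, 5] cursor@3
After 3 (prev): list=[3, 22, 4, 6, 5] cursor@3
After 4 (insert_before(17)): list=[17, 3, 22, 4, 6, 5] cursor@3
After 5 (insert_after(57)): list=[17, 3, 57, 22, 4, 6, 5] cursor@3
After 6 (insert_after(49)): list=[17, 3, 49, 57, 22, 4, 6, 5] cursor@3
After 7 (prev): list=[17, 3, 49, 57, 22, 4, 6, 5] cursor@17
After 8 (next): list=[17, 3, 49, 57, 22, 4, 6, 5] cursor@3

Answer: 3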